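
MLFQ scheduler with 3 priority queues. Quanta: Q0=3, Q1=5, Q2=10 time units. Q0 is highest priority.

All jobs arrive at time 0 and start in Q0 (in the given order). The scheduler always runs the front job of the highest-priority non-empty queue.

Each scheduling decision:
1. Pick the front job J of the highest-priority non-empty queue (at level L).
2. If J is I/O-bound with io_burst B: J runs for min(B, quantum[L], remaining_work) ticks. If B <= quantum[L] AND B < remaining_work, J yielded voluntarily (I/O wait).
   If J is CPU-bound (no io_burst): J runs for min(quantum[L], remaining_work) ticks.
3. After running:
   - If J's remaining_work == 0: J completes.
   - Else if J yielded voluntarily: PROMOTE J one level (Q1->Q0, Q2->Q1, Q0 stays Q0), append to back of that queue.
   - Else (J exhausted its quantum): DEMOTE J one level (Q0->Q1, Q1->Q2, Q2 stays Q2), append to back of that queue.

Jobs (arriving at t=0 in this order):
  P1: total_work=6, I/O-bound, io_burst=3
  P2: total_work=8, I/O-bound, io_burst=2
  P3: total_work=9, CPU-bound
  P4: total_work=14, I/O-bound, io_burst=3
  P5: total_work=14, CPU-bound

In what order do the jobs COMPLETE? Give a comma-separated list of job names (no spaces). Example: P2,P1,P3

t=0-3: P1@Q0 runs 3, rem=3, I/O yield, promote→Q0. Q0=[P2,P3,P4,P5,P1] Q1=[] Q2=[]
t=3-5: P2@Q0 runs 2, rem=6, I/O yield, promote→Q0. Q0=[P3,P4,P5,P1,P2] Q1=[] Q2=[]
t=5-8: P3@Q0 runs 3, rem=6, quantum used, demote→Q1. Q0=[P4,P5,P1,P2] Q1=[P3] Q2=[]
t=8-11: P4@Q0 runs 3, rem=11, I/O yield, promote→Q0. Q0=[P5,P1,P2,P4] Q1=[P3] Q2=[]
t=11-14: P5@Q0 runs 3, rem=11, quantum used, demote→Q1. Q0=[P1,P2,P4] Q1=[P3,P5] Q2=[]
t=14-17: P1@Q0 runs 3, rem=0, completes. Q0=[P2,P4] Q1=[P3,P5] Q2=[]
t=17-19: P2@Q0 runs 2, rem=4, I/O yield, promote→Q0. Q0=[P4,P2] Q1=[P3,P5] Q2=[]
t=19-22: P4@Q0 runs 3, rem=8, I/O yield, promote→Q0. Q0=[P2,P4] Q1=[P3,P5] Q2=[]
t=22-24: P2@Q0 runs 2, rem=2, I/O yield, promote→Q0. Q0=[P4,P2] Q1=[P3,P5] Q2=[]
t=24-27: P4@Q0 runs 3, rem=5, I/O yield, promote→Q0. Q0=[P2,P4] Q1=[P3,P5] Q2=[]
t=27-29: P2@Q0 runs 2, rem=0, completes. Q0=[P4] Q1=[P3,P5] Q2=[]
t=29-32: P4@Q0 runs 3, rem=2, I/O yield, promote→Q0. Q0=[P4] Q1=[P3,P5] Q2=[]
t=32-34: P4@Q0 runs 2, rem=0, completes. Q0=[] Q1=[P3,P5] Q2=[]
t=34-39: P3@Q1 runs 5, rem=1, quantum used, demote→Q2. Q0=[] Q1=[P5] Q2=[P3]
t=39-44: P5@Q1 runs 5, rem=6, quantum used, demote→Q2. Q0=[] Q1=[] Q2=[P3,P5]
t=44-45: P3@Q2 runs 1, rem=0, completes. Q0=[] Q1=[] Q2=[P5]
t=45-51: P5@Q2 runs 6, rem=0, completes. Q0=[] Q1=[] Q2=[]

Answer: P1,P2,P4,P3,P5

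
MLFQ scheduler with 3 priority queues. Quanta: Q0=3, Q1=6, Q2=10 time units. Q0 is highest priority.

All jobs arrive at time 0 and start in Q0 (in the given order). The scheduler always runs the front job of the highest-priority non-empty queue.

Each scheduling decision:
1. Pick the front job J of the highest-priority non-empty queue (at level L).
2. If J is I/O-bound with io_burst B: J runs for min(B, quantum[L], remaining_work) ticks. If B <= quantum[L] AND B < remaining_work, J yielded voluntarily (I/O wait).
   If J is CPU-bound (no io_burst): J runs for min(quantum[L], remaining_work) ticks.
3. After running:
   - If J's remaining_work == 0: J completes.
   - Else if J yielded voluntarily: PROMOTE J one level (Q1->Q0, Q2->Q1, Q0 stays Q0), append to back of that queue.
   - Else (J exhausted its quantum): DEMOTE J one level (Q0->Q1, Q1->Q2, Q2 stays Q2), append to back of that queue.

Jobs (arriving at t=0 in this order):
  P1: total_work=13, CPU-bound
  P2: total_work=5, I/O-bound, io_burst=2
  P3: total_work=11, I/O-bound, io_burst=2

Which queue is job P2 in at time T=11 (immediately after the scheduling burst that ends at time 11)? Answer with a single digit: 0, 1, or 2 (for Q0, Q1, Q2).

Answer: 0

Derivation:
t=0-3: P1@Q0 runs 3, rem=10, quantum used, demote→Q1. Q0=[P2,P3] Q1=[P1] Q2=[]
t=3-5: P2@Q0 runs 2, rem=3, I/O yield, promote→Q0. Q0=[P3,P2] Q1=[P1] Q2=[]
t=5-7: P3@Q0 runs 2, rem=9, I/O yield, promote→Q0. Q0=[P2,P3] Q1=[P1] Q2=[]
t=7-9: P2@Q0 runs 2, rem=1, I/O yield, promote→Q0. Q0=[P3,P2] Q1=[P1] Q2=[]
t=9-11: P3@Q0 runs 2, rem=7, I/O yield, promote→Q0. Q0=[P2,P3] Q1=[P1] Q2=[]
t=11-12: P2@Q0 runs 1, rem=0, completes. Q0=[P3] Q1=[P1] Q2=[]
t=12-14: P3@Q0 runs 2, rem=5, I/O yield, promote→Q0. Q0=[P3] Q1=[P1] Q2=[]
t=14-16: P3@Q0 runs 2, rem=3, I/O yield, promote→Q0. Q0=[P3] Q1=[P1] Q2=[]
t=16-18: P3@Q0 runs 2, rem=1, I/O yield, promote→Q0. Q0=[P3] Q1=[P1] Q2=[]
t=18-19: P3@Q0 runs 1, rem=0, completes. Q0=[] Q1=[P1] Q2=[]
t=19-25: P1@Q1 runs 6, rem=4, quantum used, demote→Q2. Q0=[] Q1=[] Q2=[P1]
t=25-29: P1@Q2 runs 4, rem=0, completes. Q0=[] Q1=[] Q2=[]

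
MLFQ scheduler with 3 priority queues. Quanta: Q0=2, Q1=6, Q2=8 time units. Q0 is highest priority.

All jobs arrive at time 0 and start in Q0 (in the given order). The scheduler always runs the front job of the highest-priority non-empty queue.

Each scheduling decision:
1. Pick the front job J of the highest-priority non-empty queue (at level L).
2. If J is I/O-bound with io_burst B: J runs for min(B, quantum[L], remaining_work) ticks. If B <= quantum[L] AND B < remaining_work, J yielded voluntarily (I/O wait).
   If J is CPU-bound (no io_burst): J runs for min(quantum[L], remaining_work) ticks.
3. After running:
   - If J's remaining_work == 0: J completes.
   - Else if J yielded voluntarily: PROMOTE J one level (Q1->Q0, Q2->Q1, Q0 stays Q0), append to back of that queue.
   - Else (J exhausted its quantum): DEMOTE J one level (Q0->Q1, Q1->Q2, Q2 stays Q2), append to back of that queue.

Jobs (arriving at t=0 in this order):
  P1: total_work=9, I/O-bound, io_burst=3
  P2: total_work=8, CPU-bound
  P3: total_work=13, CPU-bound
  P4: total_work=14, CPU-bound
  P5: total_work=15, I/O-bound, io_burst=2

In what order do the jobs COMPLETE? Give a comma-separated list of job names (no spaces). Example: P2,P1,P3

Answer: P5,P2,P1,P3,P4

Derivation:
t=0-2: P1@Q0 runs 2, rem=7, quantum used, demote→Q1. Q0=[P2,P3,P4,P5] Q1=[P1] Q2=[]
t=2-4: P2@Q0 runs 2, rem=6, quantum used, demote→Q1. Q0=[P3,P4,P5] Q1=[P1,P2] Q2=[]
t=4-6: P3@Q0 runs 2, rem=11, quantum used, demote→Q1. Q0=[P4,P5] Q1=[P1,P2,P3] Q2=[]
t=6-8: P4@Q0 runs 2, rem=12, quantum used, demote→Q1. Q0=[P5] Q1=[P1,P2,P3,P4] Q2=[]
t=8-10: P5@Q0 runs 2, rem=13, I/O yield, promote→Q0. Q0=[P5] Q1=[P1,P2,P3,P4] Q2=[]
t=10-12: P5@Q0 runs 2, rem=11, I/O yield, promote→Q0. Q0=[P5] Q1=[P1,P2,P3,P4] Q2=[]
t=12-14: P5@Q0 runs 2, rem=9, I/O yield, promote→Q0. Q0=[P5] Q1=[P1,P2,P3,P4] Q2=[]
t=14-16: P5@Q0 runs 2, rem=7, I/O yield, promote→Q0. Q0=[P5] Q1=[P1,P2,P3,P4] Q2=[]
t=16-18: P5@Q0 runs 2, rem=5, I/O yield, promote→Q0. Q0=[P5] Q1=[P1,P2,P3,P4] Q2=[]
t=18-20: P5@Q0 runs 2, rem=3, I/O yield, promote→Q0. Q0=[P5] Q1=[P1,P2,P3,P4] Q2=[]
t=20-22: P5@Q0 runs 2, rem=1, I/O yield, promote→Q0. Q0=[P5] Q1=[P1,P2,P3,P4] Q2=[]
t=22-23: P5@Q0 runs 1, rem=0, completes. Q0=[] Q1=[P1,P2,P3,P4] Q2=[]
t=23-26: P1@Q1 runs 3, rem=4, I/O yield, promote→Q0. Q0=[P1] Q1=[P2,P3,P4] Q2=[]
t=26-28: P1@Q0 runs 2, rem=2, quantum used, demote→Q1. Q0=[] Q1=[P2,P3,P4,P1] Q2=[]
t=28-34: P2@Q1 runs 6, rem=0, completes. Q0=[] Q1=[P3,P4,P1] Q2=[]
t=34-40: P3@Q1 runs 6, rem=5, quantum used, demote→Q2. Q0=[] Q1=[P4,P1] Q2=[P3]
t=40-46: P4@Q1 runs 6, rem=6, quantum used, demote→Q2. Q0=[] Q1=[P1] Q2=[P3,P4]
t=46-48: P1@Q1 runs 2, rem=0, completes. Q0=[] Q1=[] Q2=[P3,P4]
t=48-53: P3@Q2 runs 5, rem=0, completes. Q0=[] Q1=[] Q2=[P4]
t=53-59: P4@Q2 runs 6, rem=0, completes. Q0=[] Q1=[] Q2=[]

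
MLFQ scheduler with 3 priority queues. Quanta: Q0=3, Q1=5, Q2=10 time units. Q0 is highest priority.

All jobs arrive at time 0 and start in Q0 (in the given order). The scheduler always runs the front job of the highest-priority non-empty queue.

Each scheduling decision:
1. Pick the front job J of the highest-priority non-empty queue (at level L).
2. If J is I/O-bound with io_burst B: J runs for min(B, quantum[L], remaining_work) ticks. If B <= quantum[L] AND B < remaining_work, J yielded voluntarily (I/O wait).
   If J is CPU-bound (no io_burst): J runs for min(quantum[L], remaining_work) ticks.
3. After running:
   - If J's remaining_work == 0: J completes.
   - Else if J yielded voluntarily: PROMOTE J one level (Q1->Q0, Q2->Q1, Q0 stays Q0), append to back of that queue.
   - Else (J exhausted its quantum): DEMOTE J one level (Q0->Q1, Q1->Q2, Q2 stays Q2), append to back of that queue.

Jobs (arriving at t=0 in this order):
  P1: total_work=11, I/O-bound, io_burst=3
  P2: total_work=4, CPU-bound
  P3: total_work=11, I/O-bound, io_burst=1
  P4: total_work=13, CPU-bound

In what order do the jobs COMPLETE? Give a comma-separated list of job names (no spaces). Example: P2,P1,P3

t=0-3: P1@Q0 runs 3, rem=8, I/O yield, promote→Q0. Q0=[P2,P3,P4,P1] Q1=[] Q2=[]
t=3-6: P2@Q0 runs 3, rem=1, quantum used, demote→Q1. Q0=[P3,P4,P1] Q1=[P2] Q2=[]
t=6-7: P3@Q0 runs 1, rem=10, I/O yield, promote→Q0. Q0=[P4,P1,P3] Q1=[P2] Q2=[]
t=7-10: P4@Q0 runs 3, rem=10, quantum used, demote→Q1. Q0=[P1,P3] Q1=[P2,P4] Q2=[]
t=10-13: P1@Q0 runs 3, rem=5, I/O yield, promote→Q0. Q0=[P3,P1] Q1=[P2,P4] Q2=[]
t=13-14: P3@Q0 runs 1, rem=9, I/O yield, promote→Q0. Q0=[P1,P3] Q1=[P2,P4] Q2=[]
t=14-17: P1@Q0 runs 3, rem=2, I/O yield, promote→Q0. Q0=[P3,P1] Q1=[P2,P4] Q2=[]
t=17-18: P3@Q0 runs 1, rem=8, I/O yield, promote→Q0. Q0=[P1,P3] Q1=[P2,P4] Q2=[]
t=18-20: P1@Q0 runs 2, rem=0, completes. Q0=[P3] Q1=[P2,P4] Q2=[]
t=20-21: P3@Q0 runs 1, rem=7, I/O yield, promote→Q0. Q0=[P3] Q1=[P2,P4] Q2=[]
t=21-22: P3@Q0 runs 1, rem=6, I/O yield, promote→Q0. Q0=[P3] Q1=[P2,P4] Q2=[]
t=22-23: P3@Q0 runs 1, rem=5, I/O yield, promote→Q0. Q0=[P3] Q1=[P2,P4] Q2=[]
t=23-24: P3@Q0 runs 1, rem=4, I/O yield, promote→Q0. Q0=[P3] Q1=[P2,P4] Q2=[]
t=24-25: P3@Q0 runs 1, rem=3, I/O yield, promote→Q0. Q0=[P3] Q1=[P2,P4] Q2=[]
t=25-26: P3@Q0 runs 1, rem=2, I/O yield, promote→Q0. Q0=[P3] Q1=[P2,P4] Q2=[]
t=26-27: P3@Q0 runs 1, rem=1, I/O yield, promote→Q0. Q0=[P3] Q1=[P2,P4] Q2=[]
t=27-28: P3@Q0 runs 1, rem=0, completes. Q0=[] Q1=[P2,P4] Q2=[]
t=28-29: P2@Q1 runs 1, rem=0, completes. Q0=[] Q1=[P4] Q2=[]
t=29-34: P4@Q1 runs 5, rem=5, quantum used, demote→Q2. Q0=[] Q1=[] Q2=[P4]
t=34-39: P4@Q2 runs 5, rem=0, completes. Q0=[] Q1=[] Q2=[]

Answer: P1,P3,P2,P4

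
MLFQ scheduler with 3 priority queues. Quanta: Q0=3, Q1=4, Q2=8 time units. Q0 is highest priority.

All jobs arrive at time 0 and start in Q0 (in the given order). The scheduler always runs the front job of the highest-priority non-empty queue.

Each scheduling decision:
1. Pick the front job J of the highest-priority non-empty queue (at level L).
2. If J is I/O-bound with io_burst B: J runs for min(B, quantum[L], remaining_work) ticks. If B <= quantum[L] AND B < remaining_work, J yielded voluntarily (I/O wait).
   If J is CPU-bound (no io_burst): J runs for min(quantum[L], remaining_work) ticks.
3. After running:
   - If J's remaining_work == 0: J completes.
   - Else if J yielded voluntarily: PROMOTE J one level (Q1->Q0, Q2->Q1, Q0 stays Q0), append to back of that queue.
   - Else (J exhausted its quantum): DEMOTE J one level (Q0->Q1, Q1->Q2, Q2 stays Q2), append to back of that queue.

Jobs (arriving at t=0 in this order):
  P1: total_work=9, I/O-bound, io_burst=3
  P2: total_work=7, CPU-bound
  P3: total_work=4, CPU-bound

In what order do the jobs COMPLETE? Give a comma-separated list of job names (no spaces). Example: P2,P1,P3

t=0-3: P1@Q0 runs 3, rem=6, I/O yield, promote→Q0. Q0=[P2,P3,P1] Q1=[] Q2=[]
t=3-6: P2@Q0 runs 3, rem=4, quantum used, demote→Q1. Q0=[P3,P1] Q1=[P2] Q2=[]
t=6-9: P3@Q0 runs 3, rem=1, quantum used, demote→Q1. Q0=[P1] Q1=[P2,P3] Q2=[]
t=9-12: P1@Q0 runs 3, rem=3, I/O yield, promote→Q0. Q0=[P1] Q1=[P2,P3] Q2=[]
t=12-15: P1@Q0 runs 3, rem=0, completes. Q0=[] Q1=[P2,P3] Q2=[]
t=15-19: P2@Q1 runs 4, rem=0, completes. Q0=[] Q1=[P3] Q2=[]
t=19-20: P3@Q1 runs 1, rem=0, completes. Q0=[] Q1=[] Q2=[]

Answer: P1,P2,P3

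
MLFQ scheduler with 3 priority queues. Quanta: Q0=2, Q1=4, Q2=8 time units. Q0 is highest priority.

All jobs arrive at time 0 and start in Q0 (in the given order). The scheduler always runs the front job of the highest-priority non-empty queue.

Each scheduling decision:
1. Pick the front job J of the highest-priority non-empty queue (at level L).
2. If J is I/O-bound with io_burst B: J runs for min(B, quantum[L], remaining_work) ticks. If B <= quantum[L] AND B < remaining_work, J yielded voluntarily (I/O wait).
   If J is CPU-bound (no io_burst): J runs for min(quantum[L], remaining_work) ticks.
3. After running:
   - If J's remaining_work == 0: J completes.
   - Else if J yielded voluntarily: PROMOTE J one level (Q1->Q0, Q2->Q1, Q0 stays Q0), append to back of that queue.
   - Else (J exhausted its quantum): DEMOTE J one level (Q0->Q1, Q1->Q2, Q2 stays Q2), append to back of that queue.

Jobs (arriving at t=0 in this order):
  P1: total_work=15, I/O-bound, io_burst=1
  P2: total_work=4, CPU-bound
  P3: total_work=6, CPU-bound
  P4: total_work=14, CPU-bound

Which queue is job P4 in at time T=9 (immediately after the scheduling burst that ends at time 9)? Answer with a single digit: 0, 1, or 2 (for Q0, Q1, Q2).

Answer: 1

Derivation:
t=0-1: P1@Q0 runs 1, rem=14, I/O yield, promote→Q0. Q0=[P2,P3,P4,P1] Q1=[] Q2=[]
t=1-3: P2@Q0 runs 2, rem=2, quantum used, demote→Q1. Q0=[P3,P4,P1] Q1=[P2] Q2=[]
t=3-5: P3@Q0 runs 2, rem=4, quantum used, demote→Q1. Q0=[P4,P1] Q1=[P2,P3] Q2=[]
t=5-7: P4@Q0 runs 2, rem=12, quantum used, demote→Q1. Q0=[P1] Q1=[P2,P3,P4] Q2=[]
t=7-8: P1@Q0 runs 1, rem=13, I/O yield, promote→Q0. Q0=[P1] Q1=[P2,P3,P4] Q2=[]
t=8-9: P1@Q0 runs 1, rem=12, I/O yield, promote→Q0. Q0=[P1] Q1=[P2,P3,P4] Q2=[]
t=9-10: P1@Q0 runs 1, rem=11, I/O yield, promote→Q0. Q0=[P1] Q1=[P2,P3,P4] Q2=[]
t=10-11: P1@Q0 runs 1, rem=10, I/O yield, promote→Q0. Q0=[P1] Q1=[P2,P3,P4] Q2=[]
t=11-12: P1@Q0 runs 1, rem=9, I/O yield, promote→Q0. Q0=[P1] Q1=[P2,P3,P4] Q2=[]
t=12-13: P1@Q0 runs 1, rem=8, I/O yield, promote→Q0. Q0=[P1] Q1=[P2,P3,P4] Q2=[]
t=13-14: P1@Q0 runs 1, rem=7, I/O yield, promote→Q0. Q0=[P1] Q1=[P2,P3,P4] Q2=[]
t=14-15: P1@Q0 runs 1, rem=6, I/O yield, promote→Q0. Q0=[P1] Q1=[P2,P3,P4] Q2=[]
t=15-16: P1@Q0 runs 1, rem=5, I/O yield, promote→Q0. Q0=[P1] Q1=[P2,P3,P4] Q2=[]
t=16-17: P1@Q0 runs 1, rem=4, I/O yield, promote→Q0. Q0=[P1] Q1=[P2,P3,P4] Q2=[]
t=17-18: P1@Q0 runs 1, rem=3, I/O yield, promote→Q0. Q0=[P1] Q1=[P2,P3,P4] Q2=[]
t=18-19: P1@Q0 runs 1, rem=2, I/O yield, promote→Q0. Q0=[P1] Q1=[P2,P3,P4] Q2=[]
t=19-20: P1@Q0 runs 1, rem=1, I/O yield, promote→Q0. Q0=[P1] Q1=[P2,P3,P4] Q2=[]
t=20-21: P1@Q0 runs 1, rem=0, completes. Q0=[] Q1=[P2,P3,P4] Q2=[]
t=21-23: P2@Q1 runs 2, rem=0, completes. Q0=[] Q1=[P3,P4] Q2=[]
t=23-27: P3@Q1 runs 4, rem=0, completes. Q0=[] Q1=[P4] Q2=[]
t=27-31: P4@Q1 runs 4, rem=8, quantum used, demote→Q2. Q0=[] Q1=[] Q2=[P4]
t=31-39: P4@Q2 runs 8, rem=0, completes. Q0=[] Q1=[] Q2=[]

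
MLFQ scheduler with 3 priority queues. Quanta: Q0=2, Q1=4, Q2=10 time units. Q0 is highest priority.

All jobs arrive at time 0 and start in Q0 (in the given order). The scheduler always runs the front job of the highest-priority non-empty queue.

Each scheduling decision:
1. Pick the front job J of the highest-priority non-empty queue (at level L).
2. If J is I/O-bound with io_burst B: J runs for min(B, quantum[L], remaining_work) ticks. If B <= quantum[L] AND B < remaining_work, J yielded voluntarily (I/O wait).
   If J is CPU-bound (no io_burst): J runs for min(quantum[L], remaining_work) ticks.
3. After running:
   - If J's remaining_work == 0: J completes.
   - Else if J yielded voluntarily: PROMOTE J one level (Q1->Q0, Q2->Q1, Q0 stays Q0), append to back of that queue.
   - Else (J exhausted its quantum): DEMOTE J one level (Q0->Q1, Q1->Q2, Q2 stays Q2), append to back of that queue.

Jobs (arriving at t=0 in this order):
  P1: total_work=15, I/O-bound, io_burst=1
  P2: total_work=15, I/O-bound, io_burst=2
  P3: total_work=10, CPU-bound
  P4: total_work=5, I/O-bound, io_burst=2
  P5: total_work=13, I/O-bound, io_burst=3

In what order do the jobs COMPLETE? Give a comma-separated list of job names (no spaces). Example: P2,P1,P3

t=0-1: P1@Q0 runs 1, rem=14, I/O yield, promote→Q0. Q0=[P2,P3,P4,P5,P1] Q1=[] Q2=[]
t=1-3: P2@Q0 runs 2, rem=13, I/O yield, promote→Q0. Q0=[P3,P4,P5,P1,P2] Q1=[] Q2=[]
t=3-5: P3@Q0 runs 2, rem=8, quantum used, demote→Q1. Q0=[P4,P5,P1,P2] Q1=[P3] Q2=[]
t=5-7: P4@Q0 runs 2, rem=3, I/O yield, promote→Q0. Q0=[P5,P1,P2,P4] Q1=[P3] Q2=[]
t=7-9: P5@Q0 runs 2, rem=11, quantum used, demote→Q1. Q0=[P1,P2,P4] Q1=[P3,P5] Q2=[]
t=9-10: P1@Q0 runs 1, rem=13, I/O yield, promote→Q0. Q0=[P2,P4,P1] Q1=[P3,P5] Q2=[]
t=10-12: P2@Q0 runs 2, rem=11, I/O yield, promote→Q0. Q0=[P4,P1,P2] Q1=[P3,P5] Q2=[]
t=12-14: P4@Q0 runs 2, rem=1, I/O yield, promote→Q0. Q0=[P1,P2,P4] Q1=[P3,P5] Q2=[]
t=14-15: P1@Q0 runs 1, rem=12, I/O yield, promote→Q0. Q0=[P2,P4,P1] Q1=[P3,P5] Q2=[]
t=15-17: P2@Q0 runs 2, rem=9, I/O yield, promote→Q0. Q0=[P4,P1,P2] Q1=[P3,P5] Q2=[]
t=17-18: P4@Q0 runs 1, rem=0, completes. Q0=[P1,P2] Q1=[P3,P5] Q2=[]
t=18-19: P1@Q0 runs 1, rem=11, I/O yield, promote→Q0. Q0=[P2,P1] Q1=[P3,P5] Q2=[]
t=19-21: P2@Q0 runs 2, rem=7, I/O yield, promote→Q0. Q0=[P1,P2] Q1=[P3,P5] Q2=[]
t=21-22: P1@Q0 runs 1, rem=10, I/O yield, promote→Q0. Q0=[P2,P1] Q1=[P3,P5] Q2=[]
t=22-24: P2@Q0 runs 2, rem=5, I/O yield, promote→Q0. Q0=[P1,P2] Q1=[P3,P5] Q2=[]
t=24-25: P1@Q0 runs 1, rem=9, I/O yield, promote→Q0. Q0=[P2,P1] Q1=[P3,P5] Q2=[]
t=25-27: P2@Q0 runs 2, rem=3, I/O yield, promote→Q0. Q0=[P1,P2] Q1=[P3,P5] Q2=[]
t=27-28: P1@Q0 runs 1, rem=8, I/O yield, promote→Q0. Q0=[P2,P1] Q1=[P3,P5] Q2=[]
t=28-30: P2@Q0 runs 2, rem=1, I/O yield, promote→Q0. Q0=[P1,P2] Q1=[P3,P5] Q2=[]
t=30-31: P1@Q0 runs 1, rem=7, I/O yield, promote→Q0. Q0=[P2,P1] Q1=[P3,P5] Q2=[]
t=31-32: P2@Q0 runs 1, rem=0, completes. Q0=[P1] Q1=[P3,P5] Q2=[]
t=32-33: P1@Q0 runs 1, rem=6, I/O yield, promote→Q0. Q0=[P1] Q1=[P3,P5] Q2=[]
t=33-34: P1@Q0 runs 1, rem=5, I/O yield, promote→Q0. Q0=[P1] Q1=[P3,P5] Q2=[]
t=34-35: P1@Q0 runs 1, rem=4, I/O yield, promote→Q0. Q0=[P1] Q1=[P3,P5] Q2=[]
t=35-36: P1@Q0 runs 1, rem=3, I/O yield, promote→Q0. Q0=[P1] Q1=[P3,P5] Q2=[]
t=36-37: P1@Q0 runs 1, rem=2, I/O yield, promote→Q0. Q0=[P1] Q1=[P3,P5] Q2=[]
t=37-38: P1@Q0 runs 1, rem=1, I/O yield, promote→Q0. Q0=[P1] Q1=[P3,P5] Q2=[]
t=38-39: P1@Q0 runs 1, rem=0, completes. Q0=[] Q1=[P3,P5] Q2=[]
t=39-43: P3@Q1 runs 4, rem=4, quantum used, demote→Q2. Q0=[] Q1=[P5] Q2=[P3]
t=43-46: P5@Q1 runs 3, rem=8, I/O yield, promote→Q0. Q0=[P5] Q1=[] Q2=[P3]
t=46-48: P5@Q0 runs 2, rem=6, quantum used, demote→Q1. Q0=[] Q1=[P5] Q2=[P3]
t=48-51: P5@Q1 runs 3, rem=3, I/O yield, promote→Q0. Q0=[P5] Q1=[] Q2=[P3]
t=51-53: P5@Q0 runs 2, rem=1, quantum used, demote→Q1. Q0=[] Q1=[P5] Q2=[P3]
t=53-54: P5@Q1 runs 1, rem=0, completes. Q0=[] Q1=[] Q2=[P3]
t=54-58: P3@Q2 runs 4, rem=0, completes. Q0=[] Q1=[] Q2=[]

Answer: P4,P2,P1,P5,P3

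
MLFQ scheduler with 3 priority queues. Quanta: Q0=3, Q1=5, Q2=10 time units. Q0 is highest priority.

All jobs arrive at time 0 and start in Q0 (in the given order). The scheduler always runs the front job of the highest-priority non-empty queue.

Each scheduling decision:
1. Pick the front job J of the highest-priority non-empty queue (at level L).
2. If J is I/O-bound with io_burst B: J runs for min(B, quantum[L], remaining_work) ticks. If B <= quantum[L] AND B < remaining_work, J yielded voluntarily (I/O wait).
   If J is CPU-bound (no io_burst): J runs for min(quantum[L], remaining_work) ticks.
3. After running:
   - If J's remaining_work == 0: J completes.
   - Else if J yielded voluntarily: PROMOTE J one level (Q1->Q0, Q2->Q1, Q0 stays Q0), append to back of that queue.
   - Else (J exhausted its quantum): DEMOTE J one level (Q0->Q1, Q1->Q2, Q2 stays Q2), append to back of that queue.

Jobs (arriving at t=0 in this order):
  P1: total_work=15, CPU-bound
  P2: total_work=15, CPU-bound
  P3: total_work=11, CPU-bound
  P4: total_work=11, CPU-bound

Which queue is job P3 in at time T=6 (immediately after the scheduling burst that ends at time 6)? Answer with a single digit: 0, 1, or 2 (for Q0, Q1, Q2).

t=0-3: P1@Q0 runs 3, rem=12, quantum used, demote→Q1. Q0=[P2,P3,P4] Q1=[P1] Q2=[]
t=3-6: P2@Q0 runs 3, rem=12, quantum used, demote→Q1. Q0=[P3,P4] Q1=[P1,P2] Q2=[]
t=6-9: P3@Q0 runs 3, rem=8, quantum used, demote→Q1. Q0=[P4] Q1=[P1,P2,P3] Q2=[]
t=9-12: P4@Q0 runs 3, rem=8, quantum used, demote→Q1. Q0=[] Q1=[P1,P2,P3,P4] Q2=[]
t=12-17: P1@Q1 runs 5, rem=7, quantum used, demote→Q2. Q0=[] Q1=[P2,P3,P4] Q2=[P1]
t=17-22: P2@Q1 runs 5, rem=7, quantum used, demote→Q2. Q0=[] Q1=[P3,P4] Q2=[P1,P2]
t=22-27: P3@Q1 runs 5, rem=3, quantum used, demote→Q2. Q0=[] Q1=[P4] Q2=[P1,P2,P3]
t=27-32: P4@Q1 runs 5, rem=3, quantum used, demote→Q2. Q0=[] Q1=[] Q2=[P1,P2,P3,P4]
t=32-39: P1@Q2 runs 7, rem=0, completes. Q0=[] Q1=[] Q2=[P2,P3,P4]
t=39-46: P2@Q2 runs 7, rem=0, completes. Q0=[] Q1=[] Q2=[P3,P4]
t=46-49: P3@Q2 runs 3, rem=0, completes. Q0=[] Q1=[] Q2=[P4]
t=49-52: P4@Q2 runs 3, rem=0, completes. Q0=[] Q1=[] Q2=[]

Answer: 0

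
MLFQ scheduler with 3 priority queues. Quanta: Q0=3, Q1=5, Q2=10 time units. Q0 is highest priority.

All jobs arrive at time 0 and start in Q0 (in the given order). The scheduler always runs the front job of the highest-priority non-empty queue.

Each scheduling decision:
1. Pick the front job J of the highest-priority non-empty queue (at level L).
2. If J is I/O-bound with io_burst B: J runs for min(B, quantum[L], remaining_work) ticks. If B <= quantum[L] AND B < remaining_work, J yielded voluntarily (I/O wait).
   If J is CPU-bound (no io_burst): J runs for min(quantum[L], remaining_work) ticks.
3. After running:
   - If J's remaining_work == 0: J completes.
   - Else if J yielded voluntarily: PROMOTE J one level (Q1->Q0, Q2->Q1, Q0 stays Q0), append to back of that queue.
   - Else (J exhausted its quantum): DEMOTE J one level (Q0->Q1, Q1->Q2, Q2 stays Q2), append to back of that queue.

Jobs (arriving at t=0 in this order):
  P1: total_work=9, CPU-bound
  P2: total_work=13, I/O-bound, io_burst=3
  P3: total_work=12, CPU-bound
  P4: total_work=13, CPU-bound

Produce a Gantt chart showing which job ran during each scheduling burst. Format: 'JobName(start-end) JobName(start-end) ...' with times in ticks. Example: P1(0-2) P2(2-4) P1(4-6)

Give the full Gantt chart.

t=0-3: P1@Q0 runs 3, rem=6, quantum used, demote→Q1. Q0=[P2,P3,P4] Q1=[P1] Q2=[]
t=3-6: P2@Q0 runs 3, rem=10, I/O yield, promote→Q0. Q0=[P3,P4,P2] Q1=[P1] Q2=[]
t=6-9: P3@Q0 runs 3, rem=9, quantum used, demote→Q1. Q0=[P4,P2] Q1=[P1,P3] Q2=[]
t=9-12: P4@Q0 runs 3, rem=10, quantum used, demote→Q1. Q0=[P2] Q1=[P1,P3,P4] Q2=[]
t=12-15: P2@Q0 runs 3, rem=7, I/O yield, promote→Q0. Q0=[P2] Q1=[P1,P3,P4] Q2=[]
t=15-18: P2@Q0 runs 3, rem=4, I/O yield, promote→Q0. Q0=[P2] Q1=[P1,P3,P4] Q2=[]
t=18-21: P2@Q0 runs 3, rem=1, I/O yield, promote→Q0. Q0=[P2] Q1=[P1,P3,P4] Q2=[]
t=21-22: P2@Q0 runs 1, rem=0, completes. Q0=[] Q1=[P1,P3,P4] Q2=[]
t=22-27: P1@Q1 runs 5, rem=1, quantum used, demote→Q2. Q0=[] Q1=[P3,P4] Q2=[P1]
t=27-32: P3@Q1 runs 5, rem=4, quantum used, demote→Q2. Q0=[] Q1=[P4] Q2=[P1,P3]
t=32-37: P4@Q1 runs 5, rem=5, quantum used, demote→Q2. Q0=[] Q1=[] Q2=[P1,P3,P4]
t=37-38: P1@Q2 runs 1, rem=0, completes. Q0=[] Q1=[] Q2=[P3,P4]
t=38-42: P3@Q2 runs 4, rem=0, completes. Q0=[] Q1=[] Q2=[P4]
t=42-47: P4@Q2 runs 5, rem=0, completes. Q0=[] Q1=[] Q2=[]

Answer: P1(0-3) P2(3-6) P3(6-9) P4(9-12) P2(12-15) P2(15-18) P2(18-21) P2(21-22) P1(22-27) P3(27-32) P4(32-37) P1(37-38) P3(38-42) P4(42-47)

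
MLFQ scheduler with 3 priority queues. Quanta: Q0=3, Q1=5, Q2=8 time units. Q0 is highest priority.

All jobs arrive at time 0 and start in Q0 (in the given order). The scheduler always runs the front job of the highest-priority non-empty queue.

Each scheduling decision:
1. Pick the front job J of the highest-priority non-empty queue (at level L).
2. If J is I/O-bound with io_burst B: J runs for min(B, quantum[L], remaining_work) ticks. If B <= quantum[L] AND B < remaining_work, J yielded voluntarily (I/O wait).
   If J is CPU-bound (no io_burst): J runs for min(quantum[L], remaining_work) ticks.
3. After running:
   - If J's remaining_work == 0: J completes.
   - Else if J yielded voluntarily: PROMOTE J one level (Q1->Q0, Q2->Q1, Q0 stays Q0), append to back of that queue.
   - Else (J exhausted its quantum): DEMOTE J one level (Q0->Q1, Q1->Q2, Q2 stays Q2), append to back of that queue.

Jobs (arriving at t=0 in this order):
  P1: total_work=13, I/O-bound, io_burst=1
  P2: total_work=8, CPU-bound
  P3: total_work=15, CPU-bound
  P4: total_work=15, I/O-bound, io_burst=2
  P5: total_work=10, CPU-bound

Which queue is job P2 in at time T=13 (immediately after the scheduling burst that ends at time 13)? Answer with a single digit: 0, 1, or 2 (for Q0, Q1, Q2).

t=0-1: P1@Q0 runs 1, rem=12, I/O yield, promote→Q0. Q0=[P2,P3,P4,P5,P1] Q1=[] Q2=[]
t=1-4: P2@Q0 runs 3, rem=5, quantum used, demote→Q1. Q0=[P3,P4,P5,P1] Q1=[P2] Q2=[]
t=4-7: P3@Q0 runs 3, rem=12, quantum used, demote→Q1. Q0=[P4,P5,P1] Q1=[P2,P3] Q2=[]
t=7-9: P4@Q0 runs 2, rem=13, I/O yield, promote→Q0. Q0=[P5,P1,P4] Q1=[P2,P3] Q2=[]
t=9-12: P5@Q0 runs 3, rem=7, quantum used, demote→Q1. Q0=[P1,P4] Q1=[P2,P3,P5] Q2=[]
t=12-13: P1@Q0 runs 1, rem=11, I/O yield, promote→Q0. Q0=[P4,P1] Q1=[P2,P3,P5] Q2=[]
t=13-15: P4@Q0 runs 2, rem=11, I/O yield, promote→Q0. Q0=[P1,P4] Q1=[P2,P3,P5] Q2=[]
t=15-16: P1@Q0 runs 1, rem=10, I/O yield, promote→Q0. Q0=[P4,P1] Q1=[P2,P3,P5] Q2=[]
t=16-18: P4@Q0 runs 2, rem=9, I/O yield, promote→Q0. Q0=[P1,P4] Q1=[P2,P3,P5] Q2=[]
t=18-19: P1@Q0 runs 1, rem=9, I/O yield, promote→Q0. Q0=[P4,P1] Q1=[P2,P3,P5] Q2=[]
t=19-21: P4@Q0 runs 2, rem=7, I/O yield, promote→Q0. Q0=[P1,P4] Q1=[P2,P3,P5] Q2=[]
t=21-22: P1@Q0 runs 1, rem=8, I/O yield, promote→Q0. Q0=[P4,P1] Q1=[P2,P3,P5] Q2=[]
t=22-24: P4@Q0 runs 2, rem=5, I/O yield, promote→Q0. Q0=[P1,P4] Q1=[P2,P3,P5] Q2=[]
t=24-25: P1@Q0 runs 1, rem=7, I/O yield, promote→Q0. Q0=[P4,P1] Q1=[P2,P3,P5] Q2=[]
t=25-27: P4@Q0 runs 2, rem=3, I/O yield, promote→Q0. Q0=[P1,P4] Q1=[P2,P3,P5] Q2=[]
t=27-28: P1@Q0 runs 1, rem=6, I/O yield, promote→Q0. Q0=[P4,P1] Q1=[P2,P3,P5] Q2=[]
t=28-30: P4@Q0 runs 2, rem=1, I/O yield, promote→Q0. Q0=[P1,P4] Q1=[P2,P3,P5] Q2=[]
t=30-31: P1@Q0 runs 1, rem=5, I/O yield, promote→Q0. Q0=[P4,P1] Q1=[P2,P3,P5] Q2=[]
t=31-32: P4@Q0 runs 1, rem=0, completes. Q0=[P1] Q1=[P2,P3,P5] Q2=[]
t=32-33: P1@Q0 runs 1, rem=4, I/O yield, promote→Q0. Q0=[P1] Q1=[P2,P3,P5] Q2=[]
t=33-34: P1@Q0 runs 1, rem=3, I/O yield, promote→Q0. Q0=[P1] Q1=[P2,P3,P5] Q2=[]
t=34-35: P1@Q0 runs 1, rem=2, I/O yield, promote→Q0. Q0=[P1] Q1=[P2,P3,P5] Q2=[]
t=35-36: P1@Q0 runs 1, rem=1, I/O yield, promote→Q0. Q0=[P1] Q1=[P2,P3,P5] Q2=[]
t=36-37: P1@Q0 runs 1, rem=0, completes. Q0=[] Q1=[P2,P3,P5] Q2=[]
t=37-42: P2@Q1 runs 5, rem=0, completes. Q0=[] Q1=[P3,P5] Q2=[]
t=42-47: P3@Q1 runs 5, rem=7, quantum used, demote→Q2. Q0=[] Q1=[P5] Q2=[P3]
t=47-52: P5@Q1 runs 5, rem=2, quantum used, demote→Q2. Q0=[] Q1=[] Q2=[P3,P5]
t=52-59: P3@Q2 runs 7, rem=0, completes. Q0=[] Q1=[] Q2=[P5]
t=59-61: P5@Q2 runs 2, rem=0, completes. Q0=[] Q1=[] Q2=[]

Answer: 1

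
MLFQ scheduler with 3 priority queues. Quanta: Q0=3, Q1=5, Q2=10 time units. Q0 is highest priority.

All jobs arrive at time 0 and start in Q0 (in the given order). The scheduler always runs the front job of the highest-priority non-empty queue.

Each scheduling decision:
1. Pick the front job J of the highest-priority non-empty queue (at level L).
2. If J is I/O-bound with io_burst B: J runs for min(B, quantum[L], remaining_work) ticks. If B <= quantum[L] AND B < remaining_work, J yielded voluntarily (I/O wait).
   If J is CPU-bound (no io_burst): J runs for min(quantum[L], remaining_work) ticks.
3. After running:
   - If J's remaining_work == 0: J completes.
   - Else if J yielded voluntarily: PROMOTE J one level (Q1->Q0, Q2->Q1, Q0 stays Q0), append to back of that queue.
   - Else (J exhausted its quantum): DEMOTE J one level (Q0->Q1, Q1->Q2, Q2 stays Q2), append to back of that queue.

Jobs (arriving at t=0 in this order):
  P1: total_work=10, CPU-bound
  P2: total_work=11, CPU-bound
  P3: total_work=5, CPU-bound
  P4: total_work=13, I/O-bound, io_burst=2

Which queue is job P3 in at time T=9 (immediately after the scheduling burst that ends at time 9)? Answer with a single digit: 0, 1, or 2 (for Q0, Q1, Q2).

Answer: 1

Derivation:
t=0-3: P1@Q0 runs 3, rem=7, quantum used, demote→Q1. Q0=[P2,P3,P4] Q1=[P1] Q2=[]
t=3-6: P2@Q0 runs 3, rem=8, quantum used, demote→Q1. Q0=[P3,P4] Q1=[P1,P2] Q2=[]
t=6-9: P3@Q0 runs 3, rem=2, quantum used, demote→Q1. Q0=[P4] Q1=[P1,P2,P3] Q2=[]
t=9-11: P4@Q0 runs 2, rem=11, I/O yield, promote→Q0. Q0=[P4] Q1=[P1,P2,P3] Q2=[]
t=11-13: P4@Q0 runs 2, rem=9, I/O yield, promote→Q0. Q0=[P4] Q1=[P1,P2,P3] Q2=[]
t=13-15: P4@Q0 runs 2, rem=7, I/O yield, promote→Q0. Q0=[P4] Q1=[P1,P2,P3] Q2=[]
t=15-17: P4@Q0 runs 2, rem=5, I/O yield, promote→Q0. Q0=[P4] Q1=[P1,P2,P3] Q2=[]
t=17-19: P4@Q0 runs 2, rem=3, I/O yield, promote→Q0. Q0=[P4] Q1=[P1,P2,P3] Q2=[]
t=19-21: P4@Q0 runs 2, rem=1, I/O yield, promote→Q0. Q0=[P4] Q1=[P1,P2,P3] Q2=[]
t=21-22: P4@Q0 runs 1, rem=0, completes. Q0=[] Q1=[P1,P2,P3] Q2=[]
t=22-27: P1@Q1 runs 5, rem=2, quantum used, demote→Q2. Q0=[] Q1=[P2,P3] Q2=[P1]
t=27-32: P2@Q1 runs 5, rem=3, quantum used, demote→Q2. Q0=[] Q1=[P3] Q2=[P1,P2]
t=32-34: P3@Q1 runs 2, rem=0, completes. Q0=[] Q1=[] Q2=[P1,P2]
t=34-36: P1@Q2 runs 2, rem=0, completes. Q0=[] Q1=[] Q2=[P2]
t=36-39: P2@Q2 runs 3, rem=0, completes. Q0=[] Q1=[] Q2=[]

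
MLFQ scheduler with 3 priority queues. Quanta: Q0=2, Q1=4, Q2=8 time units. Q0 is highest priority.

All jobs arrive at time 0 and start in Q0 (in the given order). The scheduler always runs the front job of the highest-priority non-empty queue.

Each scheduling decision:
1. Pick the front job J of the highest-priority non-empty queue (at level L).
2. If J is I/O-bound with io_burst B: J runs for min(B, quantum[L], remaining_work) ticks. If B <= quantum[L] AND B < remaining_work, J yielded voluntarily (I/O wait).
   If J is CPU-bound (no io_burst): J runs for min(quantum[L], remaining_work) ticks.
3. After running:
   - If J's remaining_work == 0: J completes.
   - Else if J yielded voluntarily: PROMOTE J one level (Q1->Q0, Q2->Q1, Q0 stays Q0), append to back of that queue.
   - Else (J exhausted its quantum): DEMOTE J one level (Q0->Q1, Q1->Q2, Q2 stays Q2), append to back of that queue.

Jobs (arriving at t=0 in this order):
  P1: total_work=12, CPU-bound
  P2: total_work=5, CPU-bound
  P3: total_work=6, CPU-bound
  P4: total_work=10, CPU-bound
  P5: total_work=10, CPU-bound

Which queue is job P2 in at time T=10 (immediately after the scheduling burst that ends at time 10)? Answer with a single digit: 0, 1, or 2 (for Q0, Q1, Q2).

Answer: 1

Derivation:
t=0-2: P1@Q0 runs 2, rem=10, quantum used, demote→Q1. Q0=[P2,P3,P4,P5] Q1=[P1] Q2=[]
t=2-4: P2@Q0 runs 2, rem=3, quantum used, demote→Q1. Q0=[P3,P4,P5] Q1=[P1,P2] Q2=[]
t=4-6: P3@Q0 runs 2, rem=4, quantum used, demote→Q1. Q0=[P4,P5] Q1=[P1,P2,P3] Q2=[]
t=6-8: P4@Q0 runs 2, rem=8, quantum used, demote→Q1. Q0=[P5] Q1=[P1,P2,P3,P4] Q2=[]
t=8-10: P5@Q0 runs 2, rem=8, quantum used, demote→Q1. Q0=[] Q1=[P1,P2,P3,P4,P5] Q2=[]
t=10-14: P1@Q1 runs 4, rem=6, quantum used, demote→Q2. Q0=[] Q1=[P2,P3,P4,P5] Q2=[P1]
t=14-17: P2@Q1 runs 3, rem=0, completes. Q0=[] Q1=[P3,P4,P5] Q2=[P1]
t=17-21: P3@Q1 runs 4, rem=0, completes. Q0=[] Q1=[P4,P5] Q2=[P1]
t=21-25: P4@Q1 runs 4, rem=4, quantum used, demote→Q2. Q0=[] Q1=[P5] Q2=[P1,P4]
t=25-29: P5@Q1 runs 4, rem=4, quantum used, demote→Q2. Q0=[] Q1=[] Q2=[P1,P4,P5]
t=29-35: P1@Q2 runs 6, rem=0, completes. Q0=[] Q1=[] Q2=[P4,P5]
t=35-39: P4@Q2 runs 4, rem=0, completes. Q0=[] Q1=[] Q2=[P5]
t=39-43: P5@Q2 runs 4, rem=0, completes. Q0=[] Q1=[] Q2=[]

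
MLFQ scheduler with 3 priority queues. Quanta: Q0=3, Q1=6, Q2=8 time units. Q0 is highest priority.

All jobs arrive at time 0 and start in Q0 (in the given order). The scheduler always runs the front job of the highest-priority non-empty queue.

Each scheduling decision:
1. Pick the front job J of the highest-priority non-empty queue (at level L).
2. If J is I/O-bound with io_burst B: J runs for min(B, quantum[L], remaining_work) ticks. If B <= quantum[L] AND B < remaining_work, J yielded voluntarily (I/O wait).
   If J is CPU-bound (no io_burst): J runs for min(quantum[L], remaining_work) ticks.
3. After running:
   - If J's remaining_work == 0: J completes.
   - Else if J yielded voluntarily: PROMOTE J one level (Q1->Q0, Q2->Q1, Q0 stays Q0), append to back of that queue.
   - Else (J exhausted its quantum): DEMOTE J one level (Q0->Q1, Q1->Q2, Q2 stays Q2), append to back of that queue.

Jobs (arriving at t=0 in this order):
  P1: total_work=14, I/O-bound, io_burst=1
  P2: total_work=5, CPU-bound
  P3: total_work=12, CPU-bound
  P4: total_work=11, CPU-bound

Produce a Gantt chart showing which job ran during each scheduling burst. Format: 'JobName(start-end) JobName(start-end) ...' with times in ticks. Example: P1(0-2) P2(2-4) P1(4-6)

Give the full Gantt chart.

t=0-1: P1@Q0 runs 1, rem=13, I/O yield, promote→Q0. Q0=[P2,P3,P4,P1] Q1=[] Q2=[]
t=1-4: P2@Q0 runs 3, rem=2, quantum used, demote→Q1. Q0=[P3,P4,P1] Q1=[P2] Q2=[]
t=4-7: P3@Q0 runs 3, rem=9, quantum used, demote→Q1. Q0=[P4,P1] Q1=[P2,P3] Q2=[]
t=7-10: P4@Q0 runs 3, rem=8, quantum used, demote→Q1. Q0=[P1] Q1=[P2,P3,P4] Q2=[]
t=10-11: P1@Q0 runs 1, rem=12, I/O yield, promote→Q0. Q0=[P1] Q1=[P2,P3,P4] Q2=[]
t=11-12: P1@Q0 runs 1, rem=11, I/O yield, promote→Q0. Q0=[P1] Q1=[P2,P3,P4] Q2=[]
t=12-13: P1@Q0 runs 1, rem=10, I/O yield, promote→Q0. Q0=[P1] Q1=[P2,P3,P4] Q2=[]
t=13-14: P1@Q0 runs 1, rem=9, I/O yield, promote→Q0. Q0=[P1] Q1=[P2,P3,P4] Q2=[]
t=14-15: P1@Q0 runs 1, rem=8, I/O yield, promote→Q0. Q0=[P1] Q1=[P2,P3,P4] Q2=[]
t=15-16: P1@Q0 runs 1, rem=7, I/O yield, promote→Q0. Q0=[P1] Q1=[P2,P3,P4] Q2=[]
t=16-17: P1@Q0 runs 1, rem=6, I/O yield, promote→Q0. Q0=[P1] Q1=[P2,P3,P4] Q2=[]
t=17-18: P1@Q0 runs 1, rem=5, I/O yield, promote→Q0. Q0=[P1] Q1=[P2,P3,P4] Q2=[]
t=18-19: P1@Q0 runs 1, rem=4, I/O yield, promote→Q0. Q0=[P1] Q1=[P2,P3,P4] Q2=[]
t=19-20: P1@Q0 runs 1, rem=3, I/O yield, promote→Q0. Q0=[P1] Q1=[P2,P3,P4] Q2=[]
t=20-21: P1@Q0 runs 1, rem=2, I/O yield, promote→Q0. Q0=[P1] Q1=[P2,P3,P4] Q2=[]
t=21-22: P1@Q0 runs 1, rem=1, I/O yield, promote→Q0. Q0=[P1] Q1=[P2,P3,P4] Q2=[]
t=22-23: P1@Q0 runs 1, rem=0, completes. Q0=[] Q1=[P2,P3,P4] Q2=[]
t=23-25: P2@Q1 runs 2, rem=0, completes. Q0=[] Q1=[P3,P4] Q2=[]
t=25-31: P3@Q1 runs 6, rem=3, quantum used, demote→Q2. Q0=[] Q1=[P4] Q2=[P3]
t=31-37: P4@Q1 runs 6, rem=2, quantum used, demote→Q2. Q0=[] Q1=[] Q2=[P3,P4]
t=37-40: P3@Q2 runs 3, rem=0, completes. Q0=[] Q1=[] Q2=[P4]
t=40-42: P4@Q2 runs 2, rem=0, completes. Q0=[] Q1=[] Q2=[]

Answer: P1(0-1) P2(1-4) P3(4-7) P4(7-10) P1(10-11) P1(11-12) P1(12-13) P1(13-14) P1(14-15) P1(15-16) P1(16-17) P1(17-18) P1(18-19) P1(19-20) P1(20-21) P1(21-22) P1(22-23) P2(23-25) P3(25-31) P4(31-37) P3(37-40) P4(40-42)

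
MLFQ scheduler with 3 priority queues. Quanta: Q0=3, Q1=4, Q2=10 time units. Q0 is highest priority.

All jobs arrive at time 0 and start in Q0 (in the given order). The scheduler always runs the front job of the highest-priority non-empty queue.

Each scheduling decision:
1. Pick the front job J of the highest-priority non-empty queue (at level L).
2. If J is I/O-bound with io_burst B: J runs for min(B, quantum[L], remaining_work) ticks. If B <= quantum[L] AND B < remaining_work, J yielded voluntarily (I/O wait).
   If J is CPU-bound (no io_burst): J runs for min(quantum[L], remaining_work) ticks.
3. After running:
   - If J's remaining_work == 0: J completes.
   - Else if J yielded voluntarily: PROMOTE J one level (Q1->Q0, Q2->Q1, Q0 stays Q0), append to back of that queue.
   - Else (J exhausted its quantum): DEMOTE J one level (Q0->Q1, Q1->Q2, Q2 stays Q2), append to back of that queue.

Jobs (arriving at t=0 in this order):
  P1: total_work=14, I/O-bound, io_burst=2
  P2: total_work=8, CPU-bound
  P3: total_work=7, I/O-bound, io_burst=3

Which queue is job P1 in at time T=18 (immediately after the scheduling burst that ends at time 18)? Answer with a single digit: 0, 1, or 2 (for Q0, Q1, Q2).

Answer: 0

Derivation:
t=0-2: P1@Q0 runs 2, rem=12, I/O yield, promote→Q0. Q0=[P2,P3,P1] Q1=[] Q2=[]
t=2-5: P2@Q0 runs 3, rem=5, quantum used, demote→Q1. Q0=[P3,P1] Q1=[P2] Q2=[]
t=5-8: P3@Q0 runs 3, rem=4, I/O yield, promote→Q0. Q0=[P1,P3] Q1=[P2] Q2=[]
t=8-10: P1@Q0 runs 2, rem=10, I/O yield, promote→Q0. Q0=[P3,P1] Q1=[P2] Q2=[]
t=10-13: P3@Q0 runs 3, rem=1, I/O yield, promote→Q0. Q0=[P1,P3] Q1=[P2] Q2=[]
t=13-15: P1@Q0 runs 2, rem=8, I/O yield, promote→Q0. Q0=[P3,P1] Q1=[P2] Q2=[]
t=15-16: P3@Q0 runs 1, rem=0, completes. Q0=[P1] Q1=[P2] Q2=[]
t=16-18: P1@Q0 runs 2, rem=6, I/O yield, promote→Q0. Q0=[P1] Q1=[P2] Q2=[]
t=18-20: P1@Q0 runs 2, rem=4, I/O yield, promote→Q0. Q0=[P1] Q1=[P2] Q2=[]
t=20-22: P1@Q0 runs 2, rem=2, I/O yield, promote→Q0. Q0=[P1] Q1=[P2] Q2=[]
t=22-24: P1@Q0 runs 2, rem=0, completes. Q0=[] Q1=[P2] Q2=[]
t=24-28: P2@Q1 runs 4, rem=1, quantum used, demote→Q2. Q0=[] Q1=[] Q2=[P2]
t=28-29: P2@Q2 runs 1, rem=0, completes. Q0=[] Q1=[] Q2=[]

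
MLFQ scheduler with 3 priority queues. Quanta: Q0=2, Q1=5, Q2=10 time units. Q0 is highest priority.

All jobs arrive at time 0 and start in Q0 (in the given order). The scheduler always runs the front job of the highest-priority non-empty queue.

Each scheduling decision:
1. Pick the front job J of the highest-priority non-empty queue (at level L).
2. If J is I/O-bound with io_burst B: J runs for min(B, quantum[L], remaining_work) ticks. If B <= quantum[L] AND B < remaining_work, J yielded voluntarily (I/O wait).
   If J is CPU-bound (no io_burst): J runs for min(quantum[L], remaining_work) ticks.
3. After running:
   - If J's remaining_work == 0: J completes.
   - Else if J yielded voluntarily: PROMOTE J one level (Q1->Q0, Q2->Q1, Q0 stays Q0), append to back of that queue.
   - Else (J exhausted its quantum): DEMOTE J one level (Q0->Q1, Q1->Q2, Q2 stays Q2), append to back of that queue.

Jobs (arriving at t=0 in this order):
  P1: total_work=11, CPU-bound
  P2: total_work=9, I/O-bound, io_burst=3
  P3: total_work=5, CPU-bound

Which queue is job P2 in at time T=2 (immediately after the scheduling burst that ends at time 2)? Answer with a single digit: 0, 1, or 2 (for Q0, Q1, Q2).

Answer: 0

Derivation:
t=0-2: P1@Q0 runs 2, rem=9, quantum used, demote→Q1. Q0=[P2,P3] Q1=[P1] Q2=[]
t=2-4: P2@Q0 runs 2, rem=7, quantum used, demote→Q1. Q0=[P3] Q1=[P1,P2] Q2=[]
t=4-6: P3@Q0 runs 2, rem=3, quantum used, demote→Q1. Q0=[] Q1=[P1,P2,P3] Q2=[]
t=6-11: P1@Q1 runs 5, rem=4, quantum used, demote→Q2. Q0=[] Q1=[P2,P3] Q2=[P1]
t=11-14: P2@Q1 runs 3, rem=4, I/O yield, promote→Q0. Q0=[P2] Q1=[P3] Q2=[P1]
t=14-16: P2@Q0 runs 2, rem=2, quantum used, demote→Q1. Q0=[] Q1=[P3,P2] Q2=[P1]
t=16-19: P3@Q1 runs 3, rem=0, completes. Q0=[] Q1=[P2] Q2=[P1]
t=19-21: P2@Q1 runs 2, rem=0, completes. Q0=[] Q1=[] Q2=[P1]
t=21-25: P1@Q2 runs 4, rem=0, completes. Q0=[] Q1=[] Q2=[]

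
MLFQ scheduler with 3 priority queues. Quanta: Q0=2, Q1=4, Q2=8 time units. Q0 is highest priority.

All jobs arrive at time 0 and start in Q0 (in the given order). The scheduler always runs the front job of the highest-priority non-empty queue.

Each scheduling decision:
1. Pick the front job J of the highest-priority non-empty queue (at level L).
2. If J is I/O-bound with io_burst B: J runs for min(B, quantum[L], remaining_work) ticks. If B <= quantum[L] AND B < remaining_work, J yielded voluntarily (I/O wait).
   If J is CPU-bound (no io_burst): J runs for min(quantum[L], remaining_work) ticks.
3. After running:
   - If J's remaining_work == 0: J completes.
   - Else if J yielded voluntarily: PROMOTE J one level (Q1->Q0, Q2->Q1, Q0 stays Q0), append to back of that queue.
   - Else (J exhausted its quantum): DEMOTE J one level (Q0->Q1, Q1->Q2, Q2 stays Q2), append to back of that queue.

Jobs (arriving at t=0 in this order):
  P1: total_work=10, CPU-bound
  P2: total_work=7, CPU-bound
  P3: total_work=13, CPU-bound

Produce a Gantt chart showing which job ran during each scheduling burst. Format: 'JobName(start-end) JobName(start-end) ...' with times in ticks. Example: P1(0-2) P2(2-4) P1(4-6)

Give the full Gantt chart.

Answer: P1(0-2) P2(2-4) P3(4-6) P1(6-10) P2(10-14) P3(14-18) P1(18-22) P2(22-23) P3(23-30)

Derivation:
t=0-2: P1@Q0 runs 2, rem=8, quantum used, demote→Q1. Q0=[P2,P3] Q1=[P1] Q2=[]
t=2-4: P2@Q0 runs 2, rem=5, quantum used, demote→Q1. Q0=[P3] Q1=[P1,P2] Q2=[]
t=4-6: P3@Q0 runs 2, rem=11, quantum used, demote→Q1. Q0=[] Q1=[P1,P2,P3] Q2=[]
t=6-10: P1@Q1 runs 4, rem=4, quantum used, demote→Q2. Q0=[] Q1=[P2,P3] Q2=[P1]
t=10-14: P2@Q1 runs 4, rem=1, quantum used, demote→Q2. Q0=[] Q1=[P3] Q2=[P1,P2]
t=14-18: P3@Q1 runs 4, rem=7, quantum used, demote→Q2. Q0=[] Q1=[] Q2=[P1,P2,P3]
t=18-22: P1@Q2 runs 4, rem=0, completes. Q0=[] Q1=[] Q2=[P2,P3]
t=22-23: P2@Q2 runs 1, rem=0, completes. Q0=[] Q1=[] Q2=[P3]
t=23-30: P3@Q2 runs 7, rem=0, completes. Q0=[] Q1=[] Q2=[]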